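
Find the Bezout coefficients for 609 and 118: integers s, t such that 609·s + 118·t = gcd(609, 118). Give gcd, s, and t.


Euclidean algorithm on (609, 118) — divide until remainder is 0:
  609 = 5 · 118 + 19
  118 = 6 · 19 + 4
  19 = 4 · 4 + 3
  4 = 1 · 3 + 1
  3 = 3 · 1 + 0
gcd(609, 118) = 1.
Track Bezout coefficients alongside the remainders: start with r₀ = 609 = a·1 + b·0 (s = 1, t = 0) and r₁ = 118 = a·0 + b·1 (s = 0, t = 1); each new remainder r_{k+1} = r_{k-1} − q_k·r_k inherits s_{k+1} = s_{k-1} − q_k·s_k, t_{k+1} = t_{k-1} − q_k·t_k, so r_k = a·s_k + b·t_k at every step:
  q = 5: r = 19, s = 1 − 5·0 = 1, t = 0 − 5·1 = -5  (check: 609·1 + 118·(-5) = 19)
  q = 6: r = 4, s = 0 − 6·1 = -6, t = 1 − 6·(-5) = 31  (check: 609·(-6) + 118·31 = 4)
  q = 4: r = 3, s = 1 − 4·(-6) = 25, t = -5 − 4·31 = -129  (check: 609·25 + 118·(-129) = 3)
  q = 1: r = 1, s = -6 − 1·25 = -31, t = 31 − 1·(-129) = 160  (check: 609·(-31) + 118·160 = 1)
The row with r = 1 (the gcd) gives the Bezout coefficients s = -31, t = 160.
Result: 609 · (-31) + 118 · (160) = 1.

gcd(609, 118) = 1; s = -31, t = 160 (check: 609·(-31) + 118·160 = 1).


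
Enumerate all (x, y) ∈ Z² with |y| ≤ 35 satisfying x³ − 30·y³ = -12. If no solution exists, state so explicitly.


The equation is x³ - 30y³ = -12. For fixed y, x³ = 30·y³ − 12, so a solution requires the RHS to be a perfect cube.
Strategy: iterate y from -35 to 35, compute RHS = 30·y³ − 12, and check whether it is a (positive or negative) perfect cube.
Check small values of y:
  y = 0: RHS = -12 is not a perfect cube.
  y = 1: RHS = 18 is not a perfect cube.
  y = -1: RHS = -42 is not a perfect cube.
  y = 2: RHS = 228 is not a perfect cube.
  y = -2: RHS = -252 is not a perfect cube.
  y = 3: RHS = 798 is not a perfect cube.
  y = -3: RHS = -822 is not a perfect cube.
Continuing the search up to |y| = 35 finds no solutions either.
No (x, y) in the scanned range satisfies the equation.

No integer solutions with |y| ≤ 35.


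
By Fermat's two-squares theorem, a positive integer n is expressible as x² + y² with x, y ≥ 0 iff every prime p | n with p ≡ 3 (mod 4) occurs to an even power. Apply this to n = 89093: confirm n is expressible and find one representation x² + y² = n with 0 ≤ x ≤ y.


Step 1: Factor n = 89093 = 41^2 · 53.
Step 2: Check the mod-4 condition on each prime factor: 41 ≡ 1 (mod 4), exponent 2; 53 ≡ 1 (mod 4), exponent 1.
All primes ≡ 3 (mod 4) appear to even exponent (or don't appear), so by the two-squares theorem n IS expressible as a sum of two squares.
Step 3: Build a representation. Here n = 41 · 41 · 53 is a product of primes ≡ 1 (mod 4). Each prime p ≡ 1 (mod 4) is itself a sum of two squares; find a² by testing p − a² for a perfect square:
  41: 41 − 1² = 40, 41 − 2² = 37, 41 − 3² = 32, 41 − 4² = 25 = 5² ⇒ 41 = 4² + 5².
  53: 53 − 1² = 52, 53 − 2² = 49 = 7² ⇒ 53 = 2² + 7².
  Combine using the Brahmagupta–Fibonacci identity (a² + b²)(c² + d²) = (ac − bd)² + (ad + bc)² = (ac + bd)² + (ad − bc)²:
  41 · 41 = 1681: from (4² + 5²)(4² + 5²), take (4·4 − 5·5, 4·5 + 5·4) = (16 − 25, 20 + 20) = (-9, 40); dropping signs (only squares matter) gives (9, 40); check 9² + 40² = 81 + 1600 = 1681 ✓.
  1681 · 53 = 89093: from (9² + 40²)(2² + 7²), take (9·2 − 40·7, 9·7 + 40·2) = (18 − 280, 63 + 80) = (-262, 143); dropping signs (only squares matter) gives (262, 143); check 262² + 143² = 68644 + 20449 = 89093 ✓.
Step 4: Order so x ≤ y and verify: 143² + 262² = 20449 + 68644 = 89093 = n. ✓

n = 89093 = 143² + 262² (one valid representation with x ≤ y).


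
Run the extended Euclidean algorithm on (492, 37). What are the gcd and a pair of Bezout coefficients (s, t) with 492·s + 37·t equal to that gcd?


Euclidean algorithm on (492, 37) — divide until remainder is 0:
  492 = 13 · 37 + 11
  37 = 3 · 11 + 4
  11 = 2 · 4 + 3
  4 = 1 · 3 + 1
  3 = 3 · 1 + 0
gcd(492, 37) = 1.
Track Bezout coefficients alongside the remainders: start with r₀ = 492 = a·1 + b·0 (s = 1, t = 0) and r₁ = 37 = a·0 + b·1 (s = 0, t = 1); each new remainder r_{k+1} = r_{k-1} − q_k·r_k inherits s_{k+1} = s_{k-1} − q_k·s_k, t_{k+1} = t_{k-1} − q_k·t_k, so r_k = a·s_k + b·t_k at every step:
  q = 13: r = 11, s = 1 − 13·0 = 1, t = 0 − 13·1 = -13  (check: 492·1 + 37·(-13) = 11)
  q = 3: r = 4, s = 0 − 3·1 = -3, t = 1 − 3·(-13) = 40  (check: 492·(-3) + 37·40 = 4)
  q = 2: r = 3, s = 1 − 2·(-3) = 7, t = -13 − 2·40 = -93  (check: 492·7 + 37·(-93) = 3)
  q = 1: r = 1, s = -3 − 1·7 = -10, t = 40 − 1·(-93) = 133  (check: 492·(-10) + 37·133 = 1)
The row with r = 1 (the gcd) gives the Bezout coefficients s = -10, t = 133.
Result: 492 · (-10) + 37 · (133) = 1.

gcd(492, 37) = 1; s = -10, t = 133 (check: 492·(-10) + 37·133 = 1).


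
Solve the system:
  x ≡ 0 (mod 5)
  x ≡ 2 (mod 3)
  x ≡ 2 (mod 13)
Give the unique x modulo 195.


Moduli 5, 3, 13 are pairwise coprime; by CRT there is a unique solution modulo M = 5 · 3 · 13 = 195.
Solve pairwise, accumulating the modulus:
  Start with x ≡ 0 (mod 5).
  Combine with x ≡ 2 (mod 3): since gcd(5, 3) = 1, we get a unique residue mod 15.
    Write x = 0 + 5·t and substitute into x ≡ 2 (mod 3): 5·t ≡ 2 − 0 = 2 (mod 3).
    Reduce coefficients mod 3: 2·t ≡ 2 (mod 3).
    The inverse of 2 mod 3 is 2 (since 2·2 = 4 = 1·3 + 1), so t ≡ 2·2 = 4 ≡ 1 (mod 3).
    Then x = 0 + 5·1 = 5, valid modulo lcm(5, 3) = 15: x ≡ 5 (mod 15).
  Combine with x ≡ 2 (mod 13): since gcd(15, 13) = 1, we get a unique residue mod 195.
    Write x = 5 + 15·t and substitute into x ≡ 2 (mod 13): 15·t ≡ 2 − 5 = -3 (mod 13).
    Reduce coefficients mod 13: 2·t ≡ 10 (mod 13).
    The inverse of 2 mod 13 is 7 (since 2·7 = 14 = 1·13 + 1), so t ≡ 7·10 = 70 ≡ 5 (mod 13).
    Then x = 5 + 15·5 = 80, valid modulo lcm(15, 13) = 195: x ≡ 80 (mod 195).
Verify: 80 mod 5 = 0 ✓, 80 mod 3 = 2 ✓, 80 mod 13 = 2 ✓.

x ≡ 80 (mod 195).


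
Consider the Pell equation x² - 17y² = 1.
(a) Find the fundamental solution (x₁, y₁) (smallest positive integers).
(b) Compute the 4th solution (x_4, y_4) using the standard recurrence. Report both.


Step 1: Find the fundamental solution (x₁, y₁) of x² - 17y² = 1.
  Expand √17 as a continued fraction. a₀ = ⌊√17⌋ = 4; iterate m_{k+1} = d_k·a_k − m_k, d_{k+1} = (17 − m_{k+1}²)/d_k, a_{k+1} = ⌊(a₀ + m_{k+1})/d_{k+1}⌋ (starting m₀ = 0, d₀ = 1), with convergents p_k = a_k·p_{k-1} + p_{k-2}, q_k = a_k·q_{k-1} + q_{k-2} (p₋₁ = 1, q₋₁ = 0):
  k = 0: a₀ = 4; p₀/q₀ = 4/1; p₀² − 17·q₀² = 16 − 17 = -1.
  k = 1: m = 4, d = 1, a = ⌊(4 + 4)/1⌋ = 8; p/q = (8·4 + 1)/(8·1 + 0) = 33/8; p² − 17·q² = 1089 − 1088 = 1.
  The first convergent with p² − 17·q² = 1 gives the fundamental solution (x₁, y₁) = (33, 8).
Step 2: Apply the recurrence (x_{n+1}, y_{n+1}) = (x₁x_n + 17y₁y_n, x₁y_n + y₁x_n) repeatedly.
  From (x_1, y_1) = (33, 8): x_2 = 33·33 + 17·8·8 = 2177; y_2 = 33·8 + 8·33 = 528.
  From (x_2, y_2) = (2177, 528): x_3 = 33·2177 + 17·8·528 = 143649; y_3 = 33·528 + 8·2177 = 34840.
  From (x_3, y_3) = (143649, 34840): x_4 = 33·143649 + 17·8·34840 = 9478657; y_4 = 33·34840 + 8·143649 = 2298912.
Step 3: Verify x_4² - 17·y_4² = 89844938523649 - 89844938523648 = 1 (should be 1). ✓

(x_1, y_1) = (33, 8); (x_4, y_4) = (9478657, 2298912).


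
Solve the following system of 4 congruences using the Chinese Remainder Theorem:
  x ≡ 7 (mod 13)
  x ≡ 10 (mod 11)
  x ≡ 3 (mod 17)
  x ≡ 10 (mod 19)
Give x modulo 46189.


Product of moduli M = 13 · 11 · 17 · 19 = 46189.
Merge one congruence at a time:
  Start: x ≡ 7 (mod 13).
  Combine with x ≡ 10 (mod 11); new modulus lcm = 143.
    Write x = 7 + 13·t and substitute into x ≡ 10 (mod 11): 13·t ≡ 10 − 7 = 3 (mod 11).
    Reduce coefficients mod 11: 2·t ≡ 3 (mod 11).
    The inverse of 2 mod 11 is 6 (since 2·6 = 12 = 1·11 + 1), so t ≡ 6·3 = 18 ≡ 7 (mod 11).
    Then x = 7 + 13·7 = 98, valid modulo lcm(13, 11) = 143: x ≡ 98 (mod 143).
  Combine with x ≡ 3 (mod 17); new modulus lcm = 2431.
    Write x = 98 + 143·t and substitute into x ≡ 3 (mod 17): 143·t ≡ 3 − 98 = -95 (mod 17).
    Reduce coefficients mod 17: 7·t ≡ 7 (mod 17).
    The inverse of 7 mod 17 is 5 (since 7·5 = 35 = 2·17 + 1), so t ≡ 5·7 = 35 ≡ 1 (mod 17).
    Then x = 98 + 143·1 = 241, valid modulo lcm(143, 17) = 2431: x ≡ 241 (mod 2431).
  Combine with x ≡ 10 (mod 19); new modulus lcm = 46189.
    Write x = 241 + 2431·t and substitute into x ≡ 10 (mod 19): 2431·t ≡ 10 − 241 = -231 (mod 19).
    Reduce coefficients mod 19: 18·t ≡ 16 (mod 19).
    The inverse of 18 mod 19 is 18 (since 18·18 = 324 = 17·19 + 1), so t ≡ 18·16 = 288 ≡ 3 (mod 19).
    Then x = 241 + 2431·3 = 7534, valid modulo lcm(2431, 19) = 46189: x ≡ 7534 (mod 46189).
Verify against each original: 7534 mod 13 = 7, 7534 mod 11 = 10, 7534 mod 17 = 3, 7534 mod 19 = 10.

x ≡ 7534 (mod 46189).


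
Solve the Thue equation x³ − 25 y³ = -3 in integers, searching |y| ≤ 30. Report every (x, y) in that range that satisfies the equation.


The equation is x³ - 25y³ = -3. For fixed y, x³ = 25·y³ − 3, so a solution requires the RHS to be a perfect cube.
Strategy: iterate y from -30 to 30, compute RHS = 25·y³ − 3, and check whether it is a (positive or negative) perfect cube.
Check small values of y:
  y = 0: RHS = -3 is not a perfect cube.
  y = 1: RHS = 22 is not a perfect cube.
  y = -1: RHS = -28 is not a perfect cube.
  y = 2: RHS = 197 is not a perfect cube.
  y = -2: RHS = -203 is not a perfect cube.
  y = 3: RHS = 672 is not a perfect cube.
  y = -3: RHS = -678 is not a perfect cube.
Continuing the search up to |y| = 30 finds no solutions either.
No (x, y) in the scanned range satisfies the equation.

No integer solutions with |y| ≤ 30.


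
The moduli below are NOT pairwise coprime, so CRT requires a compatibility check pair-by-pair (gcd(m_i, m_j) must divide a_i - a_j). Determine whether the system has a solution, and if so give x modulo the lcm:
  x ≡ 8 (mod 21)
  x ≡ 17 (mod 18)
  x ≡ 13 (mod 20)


Moduli 21, 18, 20 are not pairwise coprime, so CRT works modulo lcm(m_i) when all pairwise compatibility conditions hold.
Pairwise compatibility: gcd(m_i, m_j) must divide a_i - a_j for every pair.
Merge one congruence at a time:
  Start: x ≡ 8 (mod 21).
  Combine with x ≡ 17 (mod 18): gcd(21, 18) = 3; 17 - 8 = 9, which IS divisible by 3, so compatible.
    Write x = 8 + 21·t and substitute into x ≡ 17 (mod 18): 21·t ≡ 17 − 8 = 9 (mod 18).
    Divide the congruence (and modulus) by g = 3: 7·t ≡ 3 (mod 6).
    Reduce coefficients mod 6: 1·t ≡ 3 (mod 6).
    So t ≡ 3 (mod 6).
    Then x = 8 + 21·3 = 71, valid modulo lcm(21, 18) = 126: x ≡ 71 (mod 126).
  Combine with x ≡ 13 (mod 20): gcd(126, 20) = 2; 13 - 71 = -58, which IS divisible by 2, so compatible.
    Write x = 71 + 126·t and substitute into x ≡ 13 (mod 20): 126·t ≡ 13 − 71 = -58 (mod 20).
    Divide the congruence (and modulus) by g = 2: 63·t ≡ -29 (mod 10).
    Reduce coefficients mod 10: 3·t ≡ 1 (mod 10).
    The inverse of 3 mod 10 is 7 (since 3·7 = 21 = 2·10 + 1), so t ≡ 7·1 = 7 ≡ 7 (mod 10).
    Then x = 71 + 126·7 = 953, valid modulo lcm(126, 20) = 1260: x ≡ 953 (mod 1260).
Verify: 953 mod 21 = 8, 953 mod 18 = 17, 953 mod 20 = 13.

x ≡ 953 (mod 1260).


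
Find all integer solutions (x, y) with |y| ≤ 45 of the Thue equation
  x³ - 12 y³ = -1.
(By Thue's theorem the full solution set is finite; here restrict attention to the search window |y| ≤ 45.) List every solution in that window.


The equation is x³ - 12y³ = -1. For fixed y, x³ = 12·y³ − 1, so a solution requires the RHS to be a perfect cube.
Strategy: iterate y from -45 to 45, compute RHS = 12·y³ − 1, and check whether it is a (positive or negative) perfect cube.
Check small values of y:
  y = 0: RHS = -1 = (-1)³ ⇒ x = -1 works.
  y = 1: RHS = 11 is not a perfect cube.
  y = -1: RHS = -13 is not a perfect cube.
  y = 2: RHS = 95 is not a perfect cube.
  y = -2: RHS = -97 is not a perfect cube.
  y = 3: RHS = 323 is not a perfect cube.
  y = -3: RHS = -325 is not a perfect cube.
Continuing the search up to |y| = 45 finds no further solutions beyond those listed.
Collected solutions: (-1, 0).

Solutions (with |y| ≤ 45): (-1, 0).


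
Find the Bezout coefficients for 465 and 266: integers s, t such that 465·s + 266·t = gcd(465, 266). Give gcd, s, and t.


Euclidean algorithm on (465, 266) — divide until remainder is 0:
  465 = 1 · 266 + 199
  266 = 1 · 199 + 67
  199 = 2 · 67 + 65
  67 = 1 · 65 + 2
  65 = 32 · 2 + 1
  2 = 2 · 1 + 0
gcd(465, 266) = 1.
Track Bezout coefficients alongside the remainders: start with r₀ = 465 = a·1 + b·0 (s = 1, t = 0) and r₁ = 266 = a·0 + b·1 (s = 0, t = 1); each new remainder r_{k+1} = r_{k-1} − q_k·r_k inherits s_{k+1} = s_{k-1} − q_k·s_k, t_{k+1} = t_{k-1} − q_k·t_k, so r_k = a·s_k + b·t_k at every step:
  q = 1: r = 199, s = 1 − 1·0 = 1, t = 0 − 1·1 = -1  (check: 465·1 + 266·(-1) = 199)
  q = 1: r = 67, s = 0 − 1·1 = -1, t = 1 − 1·(-1) = 2  (check: 465·(-1) + 266·2 = 67)
  q = 2: r = 65, s = 1 − 2·(-1) = 3, t = -1 − 2·2 = -5  (check: 465·3 + 266·(-5) = 65)
  q = 1: r = 2, s = -1 − 1·3 = -4, t = 2 − 1·(-5) = 7  (check: 465·(-4) + 266·7 = 2)
  q = 32: r = 1, s = 3 − 32·(-4) = 131, t = -5 − 32·7 = -229  (check: 465·131 + 266·(-229) = 1)
The row with r = 1 (the gcd) gives the Bezout coefficients s = 131, t = -229.
Result: 465 · (131) + 266 · (-229) = 1.

gcd(465, 266) = 1; s = 131, t = -229 (check: 465·131 + 266·(-229) = 1).


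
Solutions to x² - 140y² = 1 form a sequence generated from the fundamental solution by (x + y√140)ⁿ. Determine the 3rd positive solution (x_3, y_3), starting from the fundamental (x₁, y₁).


Step 1: Find the fundamental solution (x₁, y₁) of x² - 140y² = 1.
  Expand √140 as a continued fraction. a₀ = ⌊√140⌋ = 11; iterate m_{k+1} = d_k·a_k − m_k, d_{k+1} = (140 − m_{k+1}²)/d_k, a_{k+1} = ⌊(a₀ + m_{k+1})/d_{k+1}⌋ (starting m₀ = 0, d₀ = 1), with convergents p_k = a_k·p_{k-1} + p_{k-2}, q_k = a_k·q_{k-1} + q_{k-2} (p₋₁ = 1, q₋₁ = 0):
  k = 0: a₀ = 11; p₀/q₀ = 11/1; p₀² − 140·q₀² = 121 − 140 = -19.
  k = 1: m = 11, d = 19, a = ⌊(11 + 11)/19⌋ = 1; p/q = (1·11 + 1)/(1·1 + 0) = 12/1; p² − 140·q² = 144 − 140 = 4.
  k = 2: m = 8, d = 4, a = ⌊(11 + 8)/4⌋ = 4; p/q = (4·12 + 11)/(4·1 + 1) = 59/5; p² − 140·q² = 3481 − 3500 = -19.
  k = 3: m = 8, d = 19, a = ⌊(11 + 8)/19⌋ = 1; p/q = (1·59 + 12)/(1·5 + 1) = 71/6; p² − 140·q² = 5041 − 5040 = 1.
  The first convergent with p² − 140·q² = 1 gives the fundamental solution (x₁, y₁) = (71, 6).
Step 2: Apply the recurrence (x_{n+1}, y_{n+1}) = (x₁x_n + 140y₁y_n, x₁y_n + y₁x_n) repeatedly.
  From (x_1, y_1) = (71, 6): x_2 = 71·71 + 140·6·6 = 10081; y_2 = 71·6 + 6·71 = 852.
  From (x_2, y_2) = (10081, 852): x_3 = 71·10081 + 140·6·852 = 1431431; y_3 = 71·852 + 6·10081 = 120978.
Step 3: Verify x_3² - 140·y_3² = 2048994707761 - 2048994707760 = 1 (should be 1). ✓

(x_1, y_1) = (71, 6); (x_3, y_3) = (1431431, 120978).


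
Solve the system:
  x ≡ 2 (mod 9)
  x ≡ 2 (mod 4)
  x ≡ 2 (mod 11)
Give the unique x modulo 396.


Moduli 9, 4, 11 are pairwise coprime; by CRT there is a unique solution modulo M = 9 · 4 · 11 = 396.
Solve pairwise, accumulating the modulus:
  Start with x ≡ 2 (mod 9).
  Combine with x ≡ 2 (mod 4): since gcd(9, 4) = 1, we get a unique residue mod 36.
    Write x = 2 + 9·t and substitute into x ≡ 2 (mod 4): 9·t ≡ 2 − 2 = 0 (mod 4).
    Reduce coefficients mod 4: 1·t ≡ 0 (mod 4).
    So t ≡ 0 (mod 4).
    Then x = 2 + 9·0 = 2, valid modulo lcm(9, 4) = 36: x ≡ 2 (mod 36).
  Combine with x ≡ 2 (mod 11): since gcd(36, 11) = 1, we get a unique residue mod 396.
    Write x = 2 + 36·t and substitute into x ≡ 2 (mod 11): 36·t ≡ 2 − 2 = 0 (mod 11).
    Reduce coefficients mod 11: 3·t ≡ 0 (mod 11).
    The inverse of 3 mod 11 is 4 (since 3·4 = 12 = 1·11 + 1), so t ≡ 4·0 = 0 ≡ 0 (mod 11).
    Then x = 2 + 36·0 = 2, valid modulo lcm(36, 11) = 396: x ≡ 2 (mod 396).
Verify: 2 mod 9 = 2 ✓, 2 mod 4 = 2 ✓, 2 mod 11 = 2 ✓.

x ≡ 2 (mod 396).


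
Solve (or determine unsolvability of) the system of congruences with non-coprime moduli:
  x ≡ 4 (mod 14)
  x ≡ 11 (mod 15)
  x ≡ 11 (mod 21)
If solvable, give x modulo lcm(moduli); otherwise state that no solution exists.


Moduli 14, 15, 21 are not pairwise coprime, so CRT works modulo lcm(m_i) when all pairwise compatibility conditions hold.
Pairwise compatibility: gcd(m_i, m_j) must divide a_i - a_j for every pair.
Merge one congruence at a time:
  Start: x ≡ 4 (mod 14).
  Combine with x ≡ 11 (mod 15): gcd(14, 15) = 1; 11 - 4 = 7, which IS divisible by 1, so compatible.
    Write x = 4 + 14·t and substitute into x ≡ 11 (mod 15): 14·t ≡ 11 − 4 = 7 (mod 15).
    The inverse of 14 mod 15 is 14 (since 14·14 = 196 = 13·15 + 1), so t ≡ 14·7 = 98 ≡ 8 (mod 15).
    Then x = 4 + 14·8 = 116, valid modulo lcm(14, 15) = 210: x ≡ 116 (mod 210).
  Combine with x ≡ 11 (mod 21): gcd(210, 21) = 21; 11 - 116 = -105, which IS divisible by 21, so compatible.
    Write x = 116 + 210·t and substitute into x ≡ 11 (mod 21): 210·t ≡ 11 − 116 = -105 (mod 21).
    Divide the congruence (and modulus) by g = 21: 10·t ≡ -5 (mod 1).
    Modulo 1 every t works; take t = 0.
    Then x = 116 + 210·0 = 116, valid modulo lcm(210, 21) = 210: x ≡ 116 (mod 210).
Verify: 116 mod 14 = 4, 116 mod 15 = 11, 116 mod 21 = 11.

x ≡ 116 (mod 210).


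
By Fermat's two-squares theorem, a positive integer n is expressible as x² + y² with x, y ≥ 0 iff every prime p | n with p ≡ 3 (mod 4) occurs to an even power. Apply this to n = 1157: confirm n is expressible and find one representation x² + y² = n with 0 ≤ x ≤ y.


Step 1: Factor n = 1157 = 13 · 89.
Step 2: Check the mod-4 condition on each prime factor: 13 ≡ 1 (mod 4), exponent 1; 89 ≡ 1 (mod 4), exponent 1.
All primes ≡ 3 (mod 4) appear to even exponent (or don't appear), so by the two-squares theorem n IS expressible as a sum of two squares.
Step 3: Build a representation. Here n = 13 · 89 is a product of primes ≡ 1 (mod 4). Each prime p ≡ 1 (mod 4) is itself a sum of two squares; find a² by testing p − a² for a perfect square:
  13: 13 − 1² = 12, 13 − 2² = 9 = 3² ⇒ 13 = 2² + 3².
  89: 89 − 1² = 88, 89 − 2² = 85, 89 − 3² = 80, 89 − 4² = 73, 89 − 5² = 64 = 8² ⇒ 89 = 5² + 8².
  Combine using the Brahmagupta–Fibonacci identity (a² + b²)(c² + d²) = (ac − bd)² + (ad + bc)² = (ac + bd)² + (ad − bc)²:
  13 · 89 = 1157: from (2² + 3²)(5² + 8²), take (2·5 − 3·8, 2·8 + 3·5) = (10 − 24, 16 + 15) = (-14, 31); dropping signs (only squares matter) gives (14, 31); check 14² + 31² = 196 + 961 = 1157 ✓.
Step 4: Order so x ≤ y and verify: 14² + 31² = 196 + 961 = 1157 = n. ✓

n = 1157 = 14² + 31² (one valid representation with x ≤ y).


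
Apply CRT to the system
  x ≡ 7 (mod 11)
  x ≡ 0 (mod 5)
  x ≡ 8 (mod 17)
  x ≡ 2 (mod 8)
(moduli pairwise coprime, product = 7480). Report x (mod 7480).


Product of moduli M = 11 · 5 · 17 · 8 = 7480.
Merge one congruence at a time:
  Start: x ≡ 7 (mod 11).
  Combine with x ≡ 0 (mod 5); new modulus lcm = 55.
    Write x = 7 + 11·t and substitute into x ≡ 0 (mod 5): 11·t ≡ 0 − 7 = -7 (mod 5).
    Reduce coefficients mod 5: 1·t ≡ 3 (mod 5).
    So t ≡ 3 (mod 5).
    Then x = 7 + 11·3 = 40, valid modulo lcm(11, 5) = 55: x ≡ 40 (mod 55).
  Combine with x ≡ 8 (mod 17); new modulus lcm = 935.
    Write x = 40 + 55·t and substitute into x ≡ 8 (mod 17): 55·t ≡ 8 − 40 = -32 (mod 17).
    Reduce coefficients mod 17: 4·t ≡ 2 (mod 17).
    The inverse of 4 mod 17 is 13 (since 4·13 = 52 = 3·17 + 1), so t ≡ 13·2 = 26 ≡ 9 (mod 17).
    Then x = 40 + 55·9 = 535, valid modulo lcm(55, 17) = 935: x ≡ 535 (mod 935).
  Combine with x ≡ 2 (mod 8); new modulus lcm = 7480.
    Write x = 535 + 935·t and substitute into x ≡ 2 (mod 8): 935·t ≡ 2 − 535 = -533 (mod 8).
    Reduce coefficients mod 8: 7·t ≡ 3 (mod 8).
    The inverse of 7 mod 8 is 7 (since 7·7 = 49 = 6·8 + 1), so t ≡ 7·3 = 21 ≡ 5 (mod 8).
    Then x = 535 + 935·5 = 5210, valid modulo lcm(935, 8) = 7480: x ≡ 5210 (mod 7480).
Verify against each original: 5210 mod 11 = 7, 5210 mod 5 = 0, 5210 mod 17 = 8, 5210 mod 8 = 2.

x ≡ 5210 (mod 7480).


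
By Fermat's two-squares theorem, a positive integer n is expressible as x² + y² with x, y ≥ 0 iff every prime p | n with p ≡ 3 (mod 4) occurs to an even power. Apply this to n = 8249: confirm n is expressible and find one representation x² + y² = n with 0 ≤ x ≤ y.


Step 1: Factor n = 8249 = 73 · 113.
Step 2: Check the mod-4 condition on each prime factor: 73 ≡ 1 (mod 4), exponent 1; 113 ≡ 1 (mod 4), exponent 1.
All primes ≡ 3 (mod 4) appear to even exponent (or don't appear), so by the two-squares theorem n IS expressible as a sum of two squares.
Step 3: Build a representation. Here n = 73 · 113 is a product of primes ≡ 1 (mod 4). Each prime p ≡ 1 (mod 4) is itself a sum of two squares; find a² by testing p − a² for a perfect square:
  73: 73 − 1² = 72, 73 − 2² = 69, 73 − 3² = 64 = 8² ⇒ 73 = 3² + 8².
  113: 113 − 1² = 112, 113 − 2² = 109, 113 − 3² = 104, 113 − 4² = 97, 113 − 5² = 88, 113 − 6² = 77, 113 − 7² = 64 = 8² ⇒ 113 = 7² + 8².
  Combine using the Brahmagupta–Fibonacci identity (a² + b²)(c² + d²) = (ac − bd)² + (ad + bc)² = (ac + bd)² + (ad − bc)²:
  73 · 113 = 8249: from (3² + 8²)(7² + 8²), take (3·7 − 8·8, 3·8 + 8·7) = (21 − 64, 24 + 56) = (-43, 80); dropping signs (only squares matter) gives (43, 80); check 43² + 80² = 1849 + 6400 = 8249 ✓.
Step 4: Order so x ≤ y and verify: 43² + 80² = 1849 + 6400 = 8249 = n. ✓

n = 8249 = 43² + 80² (one valid representation with x ≤ y).


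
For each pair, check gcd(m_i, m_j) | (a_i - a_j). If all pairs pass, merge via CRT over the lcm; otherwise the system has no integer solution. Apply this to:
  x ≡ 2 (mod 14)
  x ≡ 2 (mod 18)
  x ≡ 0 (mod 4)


Moduli 14, 18, 4 are not pairwise coprime, so CRT works modulo lcm(m_i) when all pairwise compatibility conditions hold.
Pairwise compatibility: gcd(m_i, m_j) must divide a_i - a_j for every pair.
Merge one congruence at a time:
  Start: x ≡ 2 (mod 14).
  Combine with x ≡ 2 (mod 18): gcd(14, 18) = 2; 2 - 2 = 0, which IS divisible by 2, so compatible.
    Write x = 2 + 14·t and substitute into x ≡ 2 (mod 18): 14·t ≡ 2 − 2 = 0 (mod 18).
    Divide the congruence (and modulus) by g = 2: 7·t ≡ 0 (mod 9).
    The inverse of 7 mod 9 is 4 (since 7·4 = 28 = 3·9 + 1), so t ≡ 4·0 = 0 ≡ 0 (mod 9).
    Then x = 2 + 14·0 = 2, valid modulo lcm(14, 18) = 126: x ≡ 2 (mod 126).
  Combine with x ≡ 0 (mod 4): gcd(126, 4) = 2; 0 - 2 = -2, which IS divisible by 2, so compatible.
    Write x = 2 + 126·t and substitute into x ≡ 0 (mod 4): 126·t ≡ 0 − 2 = -2 (mod 4).
    Divide the congruence (and modulus) by g = 2: 63·t ≡ -1 (mod 2).
    Reduce coefficients mod 2: 1·t ≡ 1 (mod 2).
    So t ≡ 1 (mod 2).
    Then x = 2 + 126·1 = 128, valid modulo lcm(126, 4) = 252: x ≡ 128 (mod 252).
Verify: 128 mod 14 = 2, 128 mod 18 = 2, 128 mod 4 = 0.

x ≡ 128 (mod 252).


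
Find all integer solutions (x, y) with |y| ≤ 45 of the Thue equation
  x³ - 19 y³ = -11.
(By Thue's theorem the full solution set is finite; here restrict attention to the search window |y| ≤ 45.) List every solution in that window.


The equation is x³ - 19y³ = -11. For fixed y, x³ = 19·y³ − 11, so a solution requires the RHS to be a perfect cube.
Strategy: iterate y from -45 to 45, compute RHS = 19·y³ − 11, and check whether it is a (positive or negative) perfect cube.
Check small values of y:
  y = 0: RHS = -11 is not a perfect cube.
  y = 1: RHS = 8 = (2)³ ⇒ x = 2 works.
  y = -1: RHS = -30 is not a perfect cube.
  y = 2: RHS = 141 is not a perfect cube.
  y = -2: RHS = -163 is not a perfect cube.
  y = 3: RHS = 502 is not a perfect cube.
  y = -3: RHS = -524 is not a perfect cube.
Continuing the search up to |y| = 45 finds no further solutions beyond those listed.
Collected solutions: (2, 1).

Solutions (with |y| ≤ 45): (2, 1).


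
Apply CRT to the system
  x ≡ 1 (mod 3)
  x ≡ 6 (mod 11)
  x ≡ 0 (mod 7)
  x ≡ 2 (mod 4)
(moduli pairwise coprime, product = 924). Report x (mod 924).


Product of moduli M = 3 · 11 · 7 · 4 = 924.
Merge one congruence at a time:
  Start: x ≡ 1 (mod 3).
  Combine with x ≡ 6 (mod 11); new modulus lcm = 33.
    Write x = 1 + 3·t and substitute into x ≡ 6 (mod 11): 3·t ≡ 6 − 1 = 5 (mod 11).
    The inverse of 3 mod 11 is 4 (since 3·4 = 12 = 1·11 + 1), so t ≡ 4·5 = 20 ≡ 9 (mod 11).
    Then x = 1 + 3·9 = 28, valid modulo lcm(3, 11) = 33: x ≡ 28 (mod 33).
  Combine with x ≡ 0 (mod 7); new modulus lcm = 231.
    Write x = 28 + 33·t and substitute into x ≡ 0 (mod 7): 33·t ≡ 0 − 28 = -28 (mod 7).
    Reduce coefficients mod 7: 5·t ≡ 0 (mod 7).
    The inverse of 5 mod 7 is 3 (since 5·3 = 15 = 2·7 + 1), so t ≡ 3·0 = 0 ≡ 0 (mod 7).
    Then x = 28 + 33·0 = 28, valid modulo lcm(33, 7) = 231: x ≡ 28 (mod 231).
  Combine with x ≡ 2 (mod 4); new modulus lcm = 924.
    Write x = 28 + 231·t and substitute into x ≡ 2 (mod 4): 231·t ≡ 2 − 28 = -26 (mod 4).
    Reduce coefficients mod 4: 3·t ≡ 2 (mod 4).
    The inverse of 3 mod 4 is 3 (since 3·3 = 9 = 2·4 + 1), so t ≡ 3·2 = 6 ≡ 2 (mod 4).
    Then x = 28 + 231·2 = 490, valid modulo lcm(231, 4) = 924: x ≡ 490 (mod 924).
Verify against each original: 490 mod 3 = 1, 490 mod 11 = 6, 490 mod 7 = 0, 490 mod 4 = 2.

x ≡ 490 (mod 924).


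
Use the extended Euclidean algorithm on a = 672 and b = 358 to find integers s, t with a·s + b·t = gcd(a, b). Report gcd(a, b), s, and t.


Euclidean algorithm on (672, 358) — divide until remainder is 0:
  672 = 1 · 358 + 314
  358 = 1 · 314 + 44
  314 = 7 · 44 + 6
  44 = 7 · 6 + 2
  6 = 3 · 2 + 0
gcd(672, 358) = 2.
Track Bezout coefficients alongside the remainders: start with r₀ = 672 = a·1 + b·0 (s = 1, t = 0) and r₁ = 358 = a·0 + b·1 (s = 0, t = 1); each new remainder r_{k+1} = r_{k-1} − q_k·r_k inherits s_{k+1} = s_{k-1} − q_k·s_k, t_{k+1} = t_{k-1} − q_k·t_k, so r_k = a·s_k + b·t_k at every step:
  q = 1: r = 314, s = 1 − 1·0 = 1, t = 0 − 1·1 = -1  (check: 672·1 + 358·(-1) = 314)
  q = 1: r = 44, s = 0 − 1·1 = -1, t = 1 − 1·(-1) = 2  (check: 672·(-1) + 358·2 = 44)
  q = 7: r = 6, s = 1 − 7·(-1) = 8, t = -1 − 7·2 = -15  (check: 672·8 + 358·(-15) = 6)
  q = 7: r = 2, s = -1 − 7·8 = -57, t = 2 − 7·(-15) = 107  (check: 672·(-57) + 358·107 = 2)
The row with r = 2 (the gcd) gives the Bezout coefficients s = -57, t = 107.
Result: 672 · (-57) + 358 · (107) = 2.

gcd(672, 358) = 2; s = -57, t = 107 (check: 672·(-57) + 358·107 = 2).


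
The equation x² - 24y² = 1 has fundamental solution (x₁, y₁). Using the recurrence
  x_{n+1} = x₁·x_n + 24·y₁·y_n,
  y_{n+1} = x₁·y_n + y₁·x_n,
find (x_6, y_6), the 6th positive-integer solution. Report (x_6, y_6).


Step 1: Find the fundamental solution (x₁, y₁) of x² - 24y² = 1.
  Expand √24 as a continued fraction. a₀ = ⌊√24⌋ = 4; iterate m_{k+1} = d_k·a_k − m_k, d_{k+1} = (24 − m_{k+1}²)/d_k, a_{k+1} = ⌊(a₀ + m_{k+1})/d_{k+1}⌋ (starting m₀ = 0, d₀ = 1), with convergents p_k = a_k·p_{k-1} + p_{k-2}, q_k = a_k·q_{k-1} + q_{k-2} (p₋₁ = 1, q₋₁ = 0):
  k = 0: a₀ = 4; p₀/q₀ = 4/1; p₀² − 24·q₀² = 16 − 24 = -8.
  k = 1: m = 4, d = 8, a = ⌊(4 + 4)/8⌋ = 1; p/q = (1·4 + 1)/(1·1 + 0) = 5/1; p² − 24·q² = 25 − 24 = 1.
  The first convergent with p² − 24·q² = 1 gives the fundamental solution (x₁, y₁) = (5, 1).
Step 2: Apply the recurrence (x_{n+1}, y_{n+1}) = (x₁x_n + 24y₁y_n, x₁y_n + y₁x_n) repeatedly.
  From (x_1, y_1) = (5, 1): x_2 = 5·5 + 24·1·1 = 49; y_2 = 5·1 + 1·5 = 10.
  From (x_2, y_2) = (49, 10): x_3 = 5·49 + 24·1·10 = 485; y_3 = 5·10 + 1·49 = 99.
  From (x_3, y_3) = (485, 99): x_4 = 5·485 + 24·1·99 = 4801; y_4 = 5·99 + 1·485 = 980.
  From (x_4, y_4) = (4801, 980): x_5 = 5·4801 + 24·1·980 = 47525; y_5 = 5·980 + 1·4801 = 9701.
  From (x_5, y_5) = (47525, 9701): x_6 = 5·47525 + 24·1·9701 = 470449; y_6 = 5·9701 + 1·47525 = 96030.
Step 3: Verify x_6² - 24·y_6² = 221322261601 - 221322261600 = 1 (should be 1). ✓

(x_1, y_1) = (5, 1); (x_6, y_6) = (470449, 96030).


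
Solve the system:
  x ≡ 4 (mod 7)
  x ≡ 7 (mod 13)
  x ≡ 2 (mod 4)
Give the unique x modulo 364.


Moduli 7, 13, 4 are pairwise coprime; by CRT there is a unique solution modulo M = 7 · 13 · 4 = 364.
Solve pairwise, accumulating the modulus:
  Start with x ≡ 4 (mod 7).
  Combine with x ≡ 7 (mod 13): since gcd(7, 13) = 1, we get a unique residue mod 91.
    Write x = 4 + 7·t and substitute into x ≡ 7 (mod 13): 7·t ≡ 7 − 4 = 3 (mod 13).
    The inverse of 7 mod 13 is 2 (since 7·2 = 14 = 1·13 + 1), so t ≡ 2·3 = 6 ≡ 6 (mod 13).
    Then x = 4 + 7·6 = 46, valid modulo lcm(7, 13) = 91: x ≡ 46 (mod 91).
  Combine with x ≡ 2 (mod 4): since gcd(91, 4) = 1, we get a unique residue mod 364.
    Write x = 46 + 91·t and substitute into x ≡ 2 (mod 4): 91·t ≡ 2 − 46 = -44 (mod 4).
    Reduce coefficients mod 4: 3·t ≡ 0 (mod 4).
    The inverse of 3 mod 4 is 3 (since 3·3 = 9 = 2·4 + 1), so t ≡ 3·0 = 0 ≡ 0 (mod 4).
    Then x = 46 + 91·0 = 46, valid modulo lcm(91, 4) = 364: x ≡ 46 (mod 364).
Verify: 46 mod 7 = 4 ✓, 46 mod 13 = 7 ✓, 46 mod 4 = 2 ✓.

x ≡ 46 (mod 364).


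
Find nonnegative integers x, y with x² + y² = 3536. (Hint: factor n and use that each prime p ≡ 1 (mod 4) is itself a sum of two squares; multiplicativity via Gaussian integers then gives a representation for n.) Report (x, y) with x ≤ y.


Step 1: Factor n = 3536 = 2^4 · 13 · 17.
Step 2: Check the mod-4 condition on each prime factor: 2 = 2 (special); 13 ≡ 1 (mod 4), exponent 1; 17 ≡ 1 (mod 4), exponent 1.
All primes ≡ 3 (mod 4) appear to even exponent (or don't appear), so by the two-squares theorem n IS expressible as a sum of two squares.
Step 3: Build a representation. Group n = k² · m with k = 4 and m = 13 · 17 = 221 (a product of primes ≡ 1 (mod 4)); a representation of m scales to one of n via (k·x)² + (k·y)² = k²(x² + y²). Each prime p ≡ 1 (mod 4) is itself a sum of two squares; find a² by testing p − a² for a perfect square:
  13: 13 − 1² = 12, 13 − 2² = 9 = 3² ⇒ 13 = 2² + 3².
  17: 17 − 1² = 16 = 4² ⇒ 17 = 1² + 4².
  Combine using the Brahmagupta–Fibonacci identity (a² + b²)(c² + d²) = (ac − bd)² + (ad + bc)² = (ac + bd)² + (ad − bc)²:
  13 · 17 = 221: from (2² + 3²)(1² + 4²), take (2·1 − 3·4, 2·4 + 3·1) = (2 − 12, 8 + 3) = (-10, 11); dropping signs (only squares matter) gives (10, 11); check 10² + 11² = 100 + 121 = 221 ✓.
  Scale by k = 4: (4·10, 4·11) = (40, 44).
Step 4: Order so x ≤ y and verify: 40² + 44² = 1600 + 1936 = 3536 = n. ✓

n = 3536 = 40² + 44² (one valid representation with x ≤ y).


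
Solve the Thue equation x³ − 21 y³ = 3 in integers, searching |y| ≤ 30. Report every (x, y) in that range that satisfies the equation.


The equation is x³ - 21y³ = 3. For fixed y, x³ = 21·y³ + 3, so a solution requires the RHS to be a perfect cube.
Strategy: iterate y from -30 to 30, compute RHS = 21·y³ + 3, and check whether it is a (positive or negative) perfect cube.
Check small values of y:
  y = 0: RHS = 3 is not a perfect cube.
  y = 1: RHS = 24 is not a perfect cube.
  y = -1: RHS = -18 is not a perfect cube.
  y = 2: RHS = 171 is not a perfect cube.
  y = -2: RHS = -165 is not a perfect cube.
  y = 3: RHS = 570 is not a perfect cube.
  y = -3: RHS = -564 is not a perfect cube.
Continuing the search up to |y| = 30 finds no solutions either.
No (x, y) in the scanned range satisfies the equation.

No integer solutions with |y| ≤ 30.


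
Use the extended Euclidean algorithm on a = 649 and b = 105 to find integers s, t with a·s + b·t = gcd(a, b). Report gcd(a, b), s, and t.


Euclidean algorithm on (649, 105) — divide until remainder is 0:
  649 = 6 · 105 + 19
  105 = 5 · 19 + 10
  19 = 1 · 10 + 9
  10 = 1 · 9 + 1
  9 = 9 · 1 + 0
gcd(649, 105) = 1.
Track Bezout coefficients alongside the remainders: start with r₀ = 649 = a·1 + b·0 (s = 1, t = 0) and r₁ = 105 = a·0 + b·1 (s = 0, t = 1); each new remainder r_{k+1} = r_{k-1} − q_k·r_k inherits s_{k+1} = s_{k-1} − q_k·s_k, t_{k+1} = t_{k-1} − q_k·t_k, so r_k = a·s_k + b·t_k at every step:
  q = 6: r = 19, s = 1 − 6·0 = 1, t = 0 − 6·1 = -6  (check: 649·1 + 105·(-6) = 19)
  q = 5: r = 10, s = 0 − 5·1 = -5, t = 1 − 5·(-6) = 31  (check: 649·(-5) + 105·31 = 10)
  q = 1: r = 9, s = 1 − 1·(-5) = 6, t = -6 − 1·31 = -37  (check: 649·6 + 105·(-37) = 9)
  q = 1: r = 1, s = -5 − 1·6 = -11, t = 31 − 1·(-37) = 68  (check: 649·(-11) + 105·68 = 1)
The row with r = 1 (the gcd) gives the Bezout coefficients s = -11, t = 68.
Result: 649 · (-11) + 105 · (68) = 1.

gcd(649, 105) = 1; s = -11, t = 68 (check: 649·(-11) + 105·68 = 1).


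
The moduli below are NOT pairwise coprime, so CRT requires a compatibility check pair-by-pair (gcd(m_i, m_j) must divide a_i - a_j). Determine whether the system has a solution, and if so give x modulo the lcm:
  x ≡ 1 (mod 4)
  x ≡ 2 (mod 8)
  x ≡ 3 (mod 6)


Moduli 4, 8, 6 are not pairwise coprime, so CRT works modulo lcm(m_i) when all pairwise compatibility conditions hold.
Pairwise compatibility: gcd(m_i, m_j) must divide a_i - a_j for every pair.
Merge one congruence at a time:
  Start: x ≡ 1 (mod 4).
  Combine with x ≡ 2 (mod 8): gcd(4, 8) = 4, and 2 - 1 = 1 is NOT divisible by 4.
    ⇒ system is inconsistent (no integer solution).

No solution (the system is inconsistent).


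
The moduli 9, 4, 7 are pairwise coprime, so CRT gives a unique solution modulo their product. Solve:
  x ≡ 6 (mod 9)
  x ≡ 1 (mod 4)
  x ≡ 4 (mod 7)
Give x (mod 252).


Moduli 9, 4, 7 are pairwise coprime; by CRT there is a unique solution modulo M = 9 · 4 · 7 = 252.
Solve pairwise, accumulating the modulus:
  Start with x ≡ 6 (mod 9).
  Combine with x ≡ 1 (mod 4): since gcd(9, 4) = 1, we get a unique residue mod 36.
    Write x = 6 + 9·t and substitute into x ≡ 1 (mod 4): 9·t ≡ 1 − 6 = -5 (mod 4).
    Reduce coefficients mod 4: 1·t ≡ 3 (mod 4).
    So t ≡ 3 (mod 4).
    Then x = 6 + 9·3 = 33, valid modulo lcm(9, 4) = 36: x ≡ 33 (mod 36).
  Combine with x ≡ 4 (mod 7): since gcd(36, 7) = 1, we get a unique residue mod 252.
    Write x = 33 + 36·t and substitute into x ≡ 4 (mod 7): 36·t ≡ 4 − 33 = -29 (mod 7).
    Reduce coefficients mod 7: 1·t ≡ 6 (mod 7).
    So t ≡ 6 (mod 7).
    Then x = 33 + 36·6 = 249, valid modulo lcm(36, 7) = 252: x ≡ 249 (mod 252).
Verify: 249 mod 9 = 6 ✓, 249 mod 4 = 1 ✓, 249 mod 7 = 4 ✓.

x ≡ 249 (mod 252).


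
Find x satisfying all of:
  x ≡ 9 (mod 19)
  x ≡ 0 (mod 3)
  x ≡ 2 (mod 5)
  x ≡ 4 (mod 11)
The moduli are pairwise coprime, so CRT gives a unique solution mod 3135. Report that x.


Product of moduli M = 19 · 3 · 5 · 11 = 3135.
Merge one congruence at a time:
  Start: x ≡ 9 (mod 19).
  Combine with x ≡ 0 (mod 3); new modulus lcm = 57.
    Write x = 9 + 19·t and substitute into x ≡ 0 (mod 3): 19·t ≡ 0 − 9 = -9 (mod 3).
    Reduce coefficients mod 3: 1·t ≡ 0 (mod 3).
    So t ≡ 0 (mod 3).
    Then x = 9 + 19·0 = 9, valid modulo lcm(19, 3) = 57: x ≡ 9 (mod 57).
  Combine with x ≡ 2 (mod 5); new modulus lcm = 285.
    Write x = 9 + 57·t and substitute into x ≡ 2 (mod 5): 57·t ≡ 2 − 9 = -7 (mod 5).
    Reduce coefficients mod 5: 2·t ≡ 3 (mod 5).
    The inverse of 2 mod 5 is 3 (since 2·3 = 6 = 1·5 + 1), so t ≡ 3·3 = 9 ≡ 4 (mod 5).
    Then x = 9 + 57·4 = 237, valid modulo lcm(57, 5) = 285: x ≡ 237 (mod 285).
  Combine with x ≡ 4 (mod 11); new modulus lcm = 3135.
    Write x = 237 + 285·t and substitute into x ≡ 4 (mod 11): 285·t ≡ 4 − 237 = -233 (mod 11).
    Reduce coefficients mod 11: 10·t ≡ 9 (mod 11).
    The inverse of 10 mod 11 is 10 (since 10·10 = 100 = 9·11 + 1), so t ≡ 10·9 = 90 ≡ 2 (mod 11).
    Then x = 237 + 285·2 = 807, valid modulo lcm(285, 11) = 3135: x ≡ 807 (mod 3135).
Verify against each original: 807 mod 19 = 9, 807 mod 3 = 0, 807 mod 5 = 2, 807 mod 11 = 4.

x ≡ 807 (mod 3135).


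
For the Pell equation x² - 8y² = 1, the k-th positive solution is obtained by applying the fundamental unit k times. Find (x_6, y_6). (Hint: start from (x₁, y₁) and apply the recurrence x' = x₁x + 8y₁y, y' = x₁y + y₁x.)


Step 1: Find the fundamental solution (x₁, y₁) of x² - 8y² = 1.
  Expand √8 as a continued fraction. a₀ = ⌊√8⌋ = 2; iterate m_{k+1} = d_k·a_k − m_k, d_{k+1} = (8 − m_{k+1}²)/d_k, a_{k+1} = ⌊(a₀ + m_{k+1})/d_{k+1}⌋ (starting m₀ = 0, d₀ = 1), with convergents p_k = a_k·p_{k-1} + p_{k-2}, q_k = a_k·q_{k-1} + q_{k-2} (p₋₁ = 1, q₋₁ = 0):
  k = 0: a₀ = 2; p₀/q₀ = 2/1; p₀² − 8·q₀² = 4 − 8 = -4.
  k = 1: m = 2, d = 4, a = ⌊(2 + 2)/4⌋ = 1; p/q = (1·2 + 1)/(1·1 + 0) = 3/1; p² − 8·q² = 9 − 8 = 1.
  The first convergent with p² − 8·q² = 1 gives the fundamental solution (x₁, y₁) = (3, 1).
Step 2: Apply the recurrence (x_{n+1}, y_{n+1}) = (x₁x_n + 8y₁y_n, x₁y_n + y₁x_n) repeatedly.
  From (x_1, y_1) = (3, 1): x_2 = 3·3 + 8·1·1 = 17; y_2 = 3·1 + 1·3 = 6.
  From (x_2, y_2) = (17, 6): x_3 = 3·17 + 8·1·6 = 99; y_3 = 3·6 + 1·17 = 35.
  From (x_3, y_3) = (99, 35): x_4 = 3·99 + 8·1·35 = 577; y_4 = 3·35 + 1·99 = 204.
  From (x_4, y_4) = (577, 204): x_5 = 3·577 + 8·1·204 = 3363; y_5 = 3·204 + 1·577 = 1189.
  From (x_5, y_5) = (3363, 1189): x_6 = 3·3363 + 8·1·1189 = 19601; y_6 = 3·1189 + 1·3363 = 6930.
Step 3: Verify x_6² - 8·y_6² = 384199201 - 384199200 = 1 (should be 1). ✓

(x_1, y_1) = (3, 1); (x_6, y_6) = (19601, 6930).


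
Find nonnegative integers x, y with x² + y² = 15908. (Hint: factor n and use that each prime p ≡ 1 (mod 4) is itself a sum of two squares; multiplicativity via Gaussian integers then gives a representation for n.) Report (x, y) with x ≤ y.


Step 1: Factor n = 15908 = 2^2 · 41 · 97.
Step 2: Check the mod-4 condition on each prime factor: 2 = 2 (special); 41 ≡ 1 (mod 4), exponent 1; 97 ≡ 1 (mod 4), exponent 1.
All primes ≡ 3 (mod 4) appear to even exponent (or don't appear), so by the two-squares theorem n IS expressible as a sum of two squares.
Step 3: Build a representation. Group n = k² · m with k = 2 and m = 41 · 97 = 3977 (a product of primes ≡ 1 (mod 4)); a representation of m scales to one of n via (k·x)² + (k·y)² = k²(x² + y²). Each prime p ≡ 1 (mod 4) is itself a sum of two squares; find a² by testing p − a² for a perfect square:
  41: 41 − 1² = 40, 41 − 2² = 37, 41 − 3² = 32, 41 − 4² = 25 = 5² ⇒ 41 = 4² + 5².
  97: 97 − 1² = 96, 97 − 2² = 93, 97 − 3² = 88, 97 − 4² = 81 = 9² ⇒ 97 = 4² + 9².
  Combine using the Brahmagupta–Fibonacci identity (a² + b²)(c² + d²) = (ac − bd)² + (ad + bc)² = (ac + bd)² + (ad − bc)²:
  41 · 97 = 3977: from (4² + 5²)(4² + 9²), take (4·4 − 5·9, 4·9 + 5·4) = (16 − 45, 36 + 20) = (-29, 56); dropping signs (only squares matter) gives (29, 56); check 29² + 56² = 841 + 3136 = 3977 ✓.
  Scale by k = 2: (2·29, 2·56) = (58, 112).
Step 4: Order so x ≤ y and verify: 58² + 112² = 3364 + 12544 = 15908 = n. ✓

n = 15908 = 58² + 112² (one valid representation with x ≤ y).


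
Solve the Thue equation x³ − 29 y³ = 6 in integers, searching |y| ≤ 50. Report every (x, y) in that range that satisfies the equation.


The equation is x³ - 29y³ = 6. For fixed y, x³ = 29·y³ + 6, so a solution requires the RHS to be a perfect cube.
Strategy: iterate y from -50 to 50, compute RHS = 29·y³ + 6, and check whether it is a (positive or negative) perfect cube.
Check small values of y:
  y = 0: RHS = 6 is not a perfect cube.
  y = 1: RHS = 35 is not a perfect cube.
  y = -1: RHS = -23 is not a perfect cube.
  y = 2: RHS = 238 is not a perfect cube.
  y = -2: RHS = -226 is not a perfect cube.
  y = 3: RHS = 789 is not a perfect cube.
  y = -3: RHS = -777 is not a perfect cube.
Continuing the search up to |y| = 50 finds no solutions either.
No (x, y) in the scanned range satisfies the equation.

No integer solutions with |y| ≤ 50.
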